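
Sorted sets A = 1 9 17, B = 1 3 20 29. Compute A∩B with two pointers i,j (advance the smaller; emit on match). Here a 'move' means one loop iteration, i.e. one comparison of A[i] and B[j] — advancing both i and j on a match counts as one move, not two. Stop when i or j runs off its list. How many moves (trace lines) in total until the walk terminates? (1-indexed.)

[i=1,j=1] 1==1 emit → i++,j++
[i=2,j=2] 9>3 → j++
[i=2,j=3] 9<20 → i++
[i=3,j=3] 17<20 → i++

4 moves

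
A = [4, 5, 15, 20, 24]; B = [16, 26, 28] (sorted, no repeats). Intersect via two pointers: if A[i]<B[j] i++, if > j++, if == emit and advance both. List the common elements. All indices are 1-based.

intersection = []

[i=1,j=1] 4<16 → i++
[i=2,j=1] 5<16 → i++
[i=3,j=1] 15<16 → i++
[i=4,j=1] 20>16 → j++
[i=4,j=2] 20<26 → i++
[i=5,j=2] 24<26 → i++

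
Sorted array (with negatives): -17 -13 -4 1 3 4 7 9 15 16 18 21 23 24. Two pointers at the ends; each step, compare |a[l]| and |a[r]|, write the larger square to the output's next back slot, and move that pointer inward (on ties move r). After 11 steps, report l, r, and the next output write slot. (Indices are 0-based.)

[0,13] |-17|<=|24| out[13]=576 → r--
[0,12] |-17|<=|23| out[12]=529 → r--
[0,11] |-17|<=|21| out[11]=441 → r--
[0,10] |-17|<=|18| out[10]=324 → r--
[0,9] |-17|>|16| out[9]=289 → l++
[1,9] |-13|<=|16| out[8]=256 → r--
[1,8] |-13|<=|15| out[7]=225 → r--
[1,7] |-13|>|9| out[6]=169 → l++
[2,7] |-4|<=|9| out[5]=81 → r--
[2,6] |-4|<=|7| out[4]=49 → r--
[2,5] |-4|<=|4| out[3]=16 → r--

l=2, r=4, next write slot=2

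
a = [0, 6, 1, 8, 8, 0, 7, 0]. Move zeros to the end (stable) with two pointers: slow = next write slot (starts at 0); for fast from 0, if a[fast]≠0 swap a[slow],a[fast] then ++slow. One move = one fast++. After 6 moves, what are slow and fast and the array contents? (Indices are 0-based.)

slow=4, fast=6, a=[6, 1, 8, 8, 0, 0, 7, 0]

slow=0 fast=0: a[fast]=0, fast++
slow=0 fast=1: a[fast]=6≠0 swap→a[0]=6, slow++,fast++
slow=1 fast=2: a[fast]=1≠0 swap→a[1]=1, slow++,fast++
slow=2 fast=3: a[fast]=8≠0 swap→a[2]=8, slow++,fast++
slow=3 fast=4: a[fast]=8≠0 swap→a[3]=8, slow++,fast++
slow=4 fast=5: a[fast]=0, fast++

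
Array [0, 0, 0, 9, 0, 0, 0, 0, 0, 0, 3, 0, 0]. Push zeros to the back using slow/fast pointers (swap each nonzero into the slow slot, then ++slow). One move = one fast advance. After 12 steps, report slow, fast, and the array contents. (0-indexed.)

(s=0,f=0) a[fast]=0 → fast++
(s=0,f=1) a[fast]=0 → fast++
(s=0,f=2) a[fast]=0 → fast++
(s=0,f=3) a[fast]=9≠0 swap→a[0]=9 → slow++,fast++
(s=1,f=4) a[fast]=0 → fast++
(s=1,f=5) a[fast]=0 → fast++
(s=1,f=6) a[fast]=0 → fast++
(s=1,f=7) a[fast]=0 → fast++
(s=1,f=8) a[fast]=0 → fast++
(s=1,f=9) a[fast]=0 → fast++
(s=1,f=10) a[fast]=3≠0 swap→a[1]=3 → slow++,fast++
(s=2,f=11) a[fast]=0 → fast++

slow=2, fast=12, a=[9, 3, 0, 0, 0, 0, 0, 0, 0, 0, 0, 0, 0]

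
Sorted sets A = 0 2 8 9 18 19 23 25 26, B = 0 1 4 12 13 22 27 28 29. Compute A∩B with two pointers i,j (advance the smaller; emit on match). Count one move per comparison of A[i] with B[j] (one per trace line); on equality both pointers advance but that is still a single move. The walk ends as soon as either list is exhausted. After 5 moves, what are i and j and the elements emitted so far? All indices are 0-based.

i=3, j=3, emitted=[0]

i=0 j=0: 0==0 emit, i++,j++
i=1 j=1: 2>1, j++
i=1 j=2: 2<4, i++
i=2 j=2: 8>4, j++
i=2 j=3: 8<12, i++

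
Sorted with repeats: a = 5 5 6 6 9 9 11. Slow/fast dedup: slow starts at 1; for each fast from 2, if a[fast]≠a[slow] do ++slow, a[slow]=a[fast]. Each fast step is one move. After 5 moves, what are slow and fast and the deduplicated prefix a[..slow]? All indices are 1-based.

slow=1 fast=2: a[fast]=5=a[slow] dup, fast++
slow=1 fast=3: a[fast]=6≠a[slow]=5 write a[2]=6, slow++,fast++
slow=2 fast=4: a[fast]=6=a[slow] dup, fast++
slow=2 fast=5: a[fast]=9≠a[slow]=6 write a[3]=9, slow++,fast++
slow=3 fast=6: a[fast]=9=a[slow] dup, fast++

slow=3, fast=7, prefix=[5, 6, 9]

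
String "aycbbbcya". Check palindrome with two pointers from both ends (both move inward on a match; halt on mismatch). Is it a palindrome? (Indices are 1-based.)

l=1 r=9: 'a'=='a', l++,r--
l=2 r=8: 'y'=='y', l++,r--
l=3 r=7: 'c'=='c', l++,r--
l=4 r=6: 'b'=='b', l++,r--

palindrome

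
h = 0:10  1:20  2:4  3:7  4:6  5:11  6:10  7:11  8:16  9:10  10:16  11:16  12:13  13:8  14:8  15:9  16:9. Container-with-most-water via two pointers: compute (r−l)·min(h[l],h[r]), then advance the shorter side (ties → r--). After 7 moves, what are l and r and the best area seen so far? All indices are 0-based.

l=1, r=10, best area=160

l=0 r=16: min(10,9)*16=144 best=144 *, r--
l=0 r=15: min(10,9)*15=135 best=144, r--
l=0 r=14: min(10,8)*14=112 best=144, r--
l=0 r=13: min(10,8)*13=104 best=144, r--
l=0 r=12: min(10,13)*12=120 best=144, l++
l=1 r=12: min(20,13)*11=143 best=144, r--
l=1 r=11: min(20,16)*10=160 best=160 *, r--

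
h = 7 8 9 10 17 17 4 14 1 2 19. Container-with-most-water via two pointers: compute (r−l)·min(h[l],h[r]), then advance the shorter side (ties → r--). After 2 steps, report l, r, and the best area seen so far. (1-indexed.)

l=3, r=11, best area=72

l=1 r=11: min(7,19)*10=70 best=70 *, l++
l=2 r=11: min(8,19)*9=72 best=72 *, l++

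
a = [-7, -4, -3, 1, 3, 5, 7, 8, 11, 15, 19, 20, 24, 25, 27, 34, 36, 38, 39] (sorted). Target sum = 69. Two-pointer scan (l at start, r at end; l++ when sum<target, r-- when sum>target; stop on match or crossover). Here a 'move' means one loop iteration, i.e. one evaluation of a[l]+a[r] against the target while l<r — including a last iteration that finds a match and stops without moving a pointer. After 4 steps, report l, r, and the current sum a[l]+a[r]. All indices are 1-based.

l=5, r=19, sum=42

l=1 r=19: -7+39=32 <69, l++
l=2 r=19: -4+39=35 <69, l++
l=3 r=19: -3+39=36 <69, l++
l=4 r=19: 1+39=40 <69, l++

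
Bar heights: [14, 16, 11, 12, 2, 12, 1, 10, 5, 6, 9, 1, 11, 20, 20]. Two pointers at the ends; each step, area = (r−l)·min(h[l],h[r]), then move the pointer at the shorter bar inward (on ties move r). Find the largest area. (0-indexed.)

max area = 208

l=0 r=14: min(14,20)*14=196 best=196 *, l++
l=1 r=14: min(16,20)*13=208 best=208 *, l++
l=2 r=14: min(11,20)*12=132 best=208, l++
l=3 r=14: min(12,20)*11=132 best=208, l++
l=4 r=14: min(2,20)*10=20 best=208, l++
l=5 r=14: min(12,20)*9=108 best=208, l++
l=6 r=14: min(1,20)*8=8 best=208, l++
l=7 r=14: min(10,20)*7=70 best=208, l++
l=8 r=14: min(5,20)*6=30 best=208, l++
l=9 r=14: min(6,20)*5=30 best=208, l++
l=10 r=14: min(9,20)*4=36 best=208, l++
l=11 r=14: min(1,20)*3=3 best=208, l++
l=12 r=14: min(11,20)*2=22 best=208, l++
l=13 r=14: min(20,20)*1=20 best=208, r--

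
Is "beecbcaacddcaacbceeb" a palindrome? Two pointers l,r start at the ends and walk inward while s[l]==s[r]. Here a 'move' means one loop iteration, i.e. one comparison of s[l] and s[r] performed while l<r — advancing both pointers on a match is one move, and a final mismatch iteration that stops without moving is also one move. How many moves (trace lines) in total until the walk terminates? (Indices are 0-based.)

l=0 r=19: 'b'=='b', l++,r--
l=1 r=18: 'e'=='e', l++,r--
l=2 r=17: 'e'=='e', l++,r--
l=3 r=16: 'c'=='c', l++,r--
l=4 r=15: 'b'=='b', l++,r--
l=5 r=14: 'c'=='c', l++,r--
l=6 r=13: 'a'=='a', l++,r--
l=7 r=12: 'a'=='a', l++,r--
l=8 r=11: 'c'=='c', l++,r--
l=9 r=10: 'd'=='d', l++,r--

10 moves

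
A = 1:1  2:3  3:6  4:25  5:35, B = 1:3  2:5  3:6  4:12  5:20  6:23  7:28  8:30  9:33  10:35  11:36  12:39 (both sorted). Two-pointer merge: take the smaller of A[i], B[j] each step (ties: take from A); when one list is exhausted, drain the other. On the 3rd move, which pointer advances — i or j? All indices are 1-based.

i=1 j=1: A[i]=1<=B[j]=3 take 1, i++
i=2 j=1: A[i]=3<=B[j]=3 take 3, i++
i=3 j=1: A[i]=6>B[j]=3 take 3, j++

j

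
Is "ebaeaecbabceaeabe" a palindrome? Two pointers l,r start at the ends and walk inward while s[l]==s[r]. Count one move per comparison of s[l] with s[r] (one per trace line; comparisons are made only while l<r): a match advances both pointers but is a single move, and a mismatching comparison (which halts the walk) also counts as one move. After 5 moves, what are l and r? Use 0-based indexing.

l=5, r=11

l=0 r=16: 'e'=='e', l++,r--
l=1 r=15: 'b'=='b', l++,r--
l=2 r=14: 'a'=='a', l++,r--
l=3 r=13: 'e'=='e', l++,r--
l=4 r=12: 'a'=='a', l++,r--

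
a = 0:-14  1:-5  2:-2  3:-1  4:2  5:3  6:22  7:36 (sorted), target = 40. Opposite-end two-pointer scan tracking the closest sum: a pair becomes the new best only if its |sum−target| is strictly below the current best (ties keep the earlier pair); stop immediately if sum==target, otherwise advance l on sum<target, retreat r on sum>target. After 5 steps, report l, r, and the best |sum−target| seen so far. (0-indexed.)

l=5, r=7, best |Δ|=2

[0,7] -14+36=22 d=18 * → l++
[1,7] -5+36=31 d=9 * → l++
[2,7] -2+36=34 d=6 * → l++
[3,7] -1+36=35 d=5 * → l++
[4,7] 2+36=38 d=2 * → l++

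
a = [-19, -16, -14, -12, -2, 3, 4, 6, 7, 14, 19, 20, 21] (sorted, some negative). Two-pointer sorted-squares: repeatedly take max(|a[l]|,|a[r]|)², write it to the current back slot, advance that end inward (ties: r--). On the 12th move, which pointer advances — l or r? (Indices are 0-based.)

l=0 r=12: |-19|<=|21| out[12]=441, r--
l=0 r=11: |-19|<=|20| out[11]=400, r--
l=0 r=10: |-19|<=|19| out[10]=361, r--
l=0 r=9: |-19|>|14| out[9]=361, l++
l=1 r=9: |-16|>|14| out[8]=256, l++
l=2 r=9: |-14|<=|14| out[7]=196, r--
l=2 r=8: |-14|>|7| out[6]=196, l++
l=3 r=8: |-12|>|7| out[5]=144, l++
l=4 r=8: |-2|<=|7| out[4]=49, r--
l=4 r=7: |-2|<=|6| out[3]=36, r--
l=4 r=6: |-2|<=|4| out[2]=16, r--
l=4 r=5: |-2|<=|3| out[1]=9, r--

r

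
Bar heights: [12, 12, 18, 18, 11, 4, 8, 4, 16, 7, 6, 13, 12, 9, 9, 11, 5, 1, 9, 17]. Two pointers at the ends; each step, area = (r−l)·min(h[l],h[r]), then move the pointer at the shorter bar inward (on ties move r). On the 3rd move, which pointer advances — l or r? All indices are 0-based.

r

[0,19] min(12,17)*19=228 best=228 * → l++
[1,19] min(12,17)*18=216 best=228 → l++
[2,19] min(18,17)*17=289 best=289 * → r--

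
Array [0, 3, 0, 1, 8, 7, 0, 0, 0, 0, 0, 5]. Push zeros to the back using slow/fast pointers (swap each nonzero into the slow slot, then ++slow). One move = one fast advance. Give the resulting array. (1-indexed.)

[3, 1, 8, 7, 5, 0, 0, 0, 0, 0, 0, 0]

slow=1 fast=1: a[fast]=0, fast++
slow=1 fast=2: a[fast]=3≠0 swap→a[1]=3, slow++,fast++
slow=2 fast=3: a[fast]=0, fast++
slow=2 fast=4: a[fast]=1≠0 swap→a[2]=1, slow++,fast++
slow=3 fast=5: a[fast]=8≠0 swap→a[3]=8, slow++,fast++
slow=4 fast=6: a[fast]=7≠0 swap→a[4]=7, slow++,fast++
slow=5 fast=7: a[fast]=0, fast++
slow=5 fast=8: a[fast]=0, fast++
slow=5 fast=9: a[fast]=0, fast++
slow=5 fast=10: a[fast]=0, fast++
slow=5 fast=11: a[fast]=0, fast++
slow=5 fast=12: a[fast]=5≠0 swap→a[5]=5, slow++,fast++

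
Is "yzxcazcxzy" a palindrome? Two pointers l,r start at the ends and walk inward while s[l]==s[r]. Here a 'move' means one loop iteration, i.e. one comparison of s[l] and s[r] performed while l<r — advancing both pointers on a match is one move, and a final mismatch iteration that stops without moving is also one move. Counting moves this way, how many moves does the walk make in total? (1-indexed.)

5 moves

[1,10] 'y'=='y' → l++,r--
[2,9] 'z'=='z' → l++,r--
[3,8] 'x'=='x' → l++,r--
[4,7] 'c'=='c' → l++,r--
[5,6] 'a'!='z' → stop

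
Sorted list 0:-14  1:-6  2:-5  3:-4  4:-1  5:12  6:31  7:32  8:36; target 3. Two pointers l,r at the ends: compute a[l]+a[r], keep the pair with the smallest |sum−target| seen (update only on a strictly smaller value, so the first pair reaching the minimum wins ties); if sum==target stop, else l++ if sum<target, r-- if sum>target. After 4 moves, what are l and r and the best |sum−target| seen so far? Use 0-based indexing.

l=1, r=5, best |Δ|=5

l=0 r=8: -14+36=22 d=19 *, r--
l=0 r=7: -14+32=18 d=15 *, r--
l=0 r=6: -14+31=17 d=14 *, r--
l=0 r=5: -14+12=-2 d=5 *, l++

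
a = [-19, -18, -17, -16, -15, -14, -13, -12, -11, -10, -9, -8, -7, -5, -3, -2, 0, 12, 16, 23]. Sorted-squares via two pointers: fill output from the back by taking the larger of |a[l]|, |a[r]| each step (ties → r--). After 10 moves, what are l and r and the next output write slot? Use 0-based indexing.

[0,19] |-19|<=|23| out[19]=529 → r--
[0,18] |-19|>|16| out[18]=361 → l++
[1,18] |-18|>|16| out[17]=324 → l++
[2,18] |-17|>|16| out[16]=289 → l++
[3,18] |-16|<=|16| out[15]=256 → r--
[3,17] |-16|>|12| out[14]=256 → l++
[4,17] |-15|>|12| out[13]=225 → l++
[5,17] |-14|>|12| out[12]=196 → l++
[6,17] |-13|>|12| out[11]=169 → l++
[7,17] |-12|<=|12| out[10]=144 → r--

l=7, r=16, next write slot=9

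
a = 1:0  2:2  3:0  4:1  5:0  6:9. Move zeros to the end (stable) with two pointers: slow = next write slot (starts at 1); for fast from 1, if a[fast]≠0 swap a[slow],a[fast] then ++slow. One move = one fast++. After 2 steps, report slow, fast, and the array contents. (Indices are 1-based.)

(s=1,f=1) a[fast]=0 → fast++
(s=1,f=2) a[fast]=2≠0 swap→a[1]=2 → slow++,fast++

slow=2, fast=3, a=[2, 0, 0, 1, 0, 9]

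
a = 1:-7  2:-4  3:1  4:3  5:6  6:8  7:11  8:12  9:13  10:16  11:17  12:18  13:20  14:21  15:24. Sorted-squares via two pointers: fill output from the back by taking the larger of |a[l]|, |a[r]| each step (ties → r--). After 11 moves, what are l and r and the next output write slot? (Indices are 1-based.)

[1,15] |-7|<=|24| out[15]=576 → r--
[1,14] |-7|<=|21| out[14]=441 → r--
[1,13] |-7|<=|20| out[13]=400 → r--
[1,12] |-7|<=|18| out[12]=324 → r--
[1,11] |-7|<=|17| out[11]=289 → r--
[1,10] |-7|<=|16| out[10]=256 → r--
[1,9] |-7|<=|13| out[9]=169 → r--
[1,8] |-7|<=|12| out[8]=144 → r--
[1,7] |-7|<=|11| out[7]=121 → r--
[1,6] |-7|<=|8| out[6]=64 → r--
[1,5] |-7|>|6| out[5]=49 → l++

l=2, r=5, next write slot=4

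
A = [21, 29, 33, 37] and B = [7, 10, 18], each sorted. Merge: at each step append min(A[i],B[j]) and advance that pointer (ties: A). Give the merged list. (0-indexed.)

[i=0,j=0] A[i]=21>B[j]=7 take 7 → j++
[i=0,j=1] A[i]=21>B[j]=10 take 10 → j++
[i=0,j=2] A[i]=21>B[j]=18 take 18 → j++
[i=0,j=3] B done, take A[i]=21 → i++
[i=1,j=3] B done, take A[i]=29 → i++
[i=2,j=3] B done, take A[i]=33 → i++
[i=3,j=3] B done, take A[i]=37 → i++

[7, 10, 18, 21, 29, 33, 37]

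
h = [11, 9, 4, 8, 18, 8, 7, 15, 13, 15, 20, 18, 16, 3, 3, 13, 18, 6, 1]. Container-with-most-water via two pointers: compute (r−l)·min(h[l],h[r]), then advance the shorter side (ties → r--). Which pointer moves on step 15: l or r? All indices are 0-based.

l=0 r=18: min(11,1)*18=18 best=18 *, r--
l=0 r=17: min(11,6)*17=102 best=102 *, r--
l=0 r=16: min(11,18)*16=176 best=176 *, l++
l=1 r=16: min(9,18)*15=135 best=176, l++
l=2 r=16: min(4,18)*14=56 best=176, l++
l=3 r=16: min(8,18)*13=104 best=176, l++
l=4 r=16: min(18,18)*12=216 best=216 *, r--
l=4 r=15: min(18,13)*11=143 best=216, r--
l=4 r=14: min(18,3)*10=30 best=216, r--
l=4 r=13: min(18,3)*9=27 best=216, r--
l=4 r=12: min(18,16)*8=128 best=216, r--
l=4 r=11: min(18,18)*7=126 best=216, r--
l=4 r=10: min(18,20)*6=108 best=216, l++
l=5 r=10: min(8,20)*5=40 best=216, l++
l=6 r=10: min(7,20)*4=28 best=216, l++

l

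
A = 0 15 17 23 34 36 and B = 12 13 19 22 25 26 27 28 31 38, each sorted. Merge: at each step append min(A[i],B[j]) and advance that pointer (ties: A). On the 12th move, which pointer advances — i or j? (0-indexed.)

j

i=0 j=0: A[i]=0<=B[j]=12 take 0, i++
i=1 j=0: A[i]=15>B[j]=12 take 12, j++
i=1 j=1: A[i]=15>B[j]=13 take 13, j++
i=1 j=2: A[i]=15<=B[j]=19 take 15, i++
i=2 j=2: A[i]=17<=B[j]=19 take 17, i++
i=3 j=2: A[i]=23>B[j]=19 take 19, j++
i=3 j=3: A[i]=23>B[j]=22 take 22, j++
i=3 j=4: A[i]=23<=B[j]=25 take 23, i++
i=4 j=4: A[i]=34>B[j]=25 take 25, j++
i=4 j=5: A[i]=34>B[j]=26 take 26, j++
i=4 j=6: A[i]=34>B[j]=27 take 27, j++
i=4 j=7: A[i]=34>B[j]=28 take 28, j++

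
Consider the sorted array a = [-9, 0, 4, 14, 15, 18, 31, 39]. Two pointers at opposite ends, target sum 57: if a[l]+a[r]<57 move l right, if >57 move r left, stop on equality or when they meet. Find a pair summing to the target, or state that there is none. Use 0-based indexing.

(18, 39)

[0,7] -9+39=30 <57 → l++
[1,7] 0+39=39 <57 → l++
[2,7] 4+39=43 <57 → l++
[3,7] 14+39=53 <57 → l++
[4,7] 15+39=54 <57 → l++
[5,7] 18+39=57 → found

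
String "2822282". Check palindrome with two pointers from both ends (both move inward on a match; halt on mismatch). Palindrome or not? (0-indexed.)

l=0 r=6: '2'=='2', l++,r--
l=1 r=5: '8'=='8', l++,r--
l=2 r=4: '2'=='2', l++,r--

palindrome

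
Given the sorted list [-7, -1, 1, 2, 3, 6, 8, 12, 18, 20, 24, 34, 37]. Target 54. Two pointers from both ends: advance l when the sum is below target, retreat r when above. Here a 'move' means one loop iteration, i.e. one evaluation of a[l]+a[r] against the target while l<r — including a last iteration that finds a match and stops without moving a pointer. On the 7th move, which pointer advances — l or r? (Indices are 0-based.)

l=0 r=12: -7+37=30 <54, l++
l=1 r=12: -1+37=36 <54, l++
l=2 r=12: 1+37=38 <54, l++
l=3 r=12: 2+37=39 <54, l++
l=4 r=12: 3+37=40 <54, l++
l=5 r=12: 6+37=43 <54, l++
l=6 r=12: 8+37=45 <54, l++

l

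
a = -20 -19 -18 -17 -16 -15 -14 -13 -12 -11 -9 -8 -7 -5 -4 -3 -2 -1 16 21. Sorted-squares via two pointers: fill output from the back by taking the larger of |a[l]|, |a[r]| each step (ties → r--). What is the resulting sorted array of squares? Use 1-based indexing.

l=1 r=20: |-20|<=|21| out[20]=441, r--
l=1 r=19: |-20|>|16| out[19]=400, l++
l=2 r=19: |-19|>|16| out[18]=361, l++
l=3 r=19: |-18|>|16| out[17]=324, l++
l=4 r=19: |-17|>|16| out[16]=289, l++
l=5 r=19: |-16|<=|16| out[15]=256, r--
l=5 r=18: |-16|>|-1| out[14]=256, l++
l=6 r=18: |-15|>|-1| out[13]=225, l++
l=7 r=18: |-14|>|-1| out[12]=196, l++
l=8 r=18: |-13|>|-1| out[11]=169, l++
l=9 r=18: |-12|>|-1| out[10]=144, l++
l=10 r=18: |-11|>|-1| out[9]=121, l++
l=11 r=18: |-9|>|-1| out[8]=81, l++
l=12 r=18: |-8|>|-1| out[7]=64, l++
l=13 r=18: |-7|>|-1| out[6]=49, l++
l=14 r=18: |-5|>|-1| out[5]=25, l++
l=15 r=18: |-4|>|-1| out[4]=16, l++
l=16 r=18: |-3|>|-1| out[3]=9, l++
l=17 r=18: |-2|>|-1| out[2]=4, l++
l=18 r=18: |-1|<=|-1| out[1]=1, r--

[1, 4, 9, 16, 25, 49, 64, 81, 121, 144, 169, 196, 225, 256, 256, 289, 324, 361, 400, 441]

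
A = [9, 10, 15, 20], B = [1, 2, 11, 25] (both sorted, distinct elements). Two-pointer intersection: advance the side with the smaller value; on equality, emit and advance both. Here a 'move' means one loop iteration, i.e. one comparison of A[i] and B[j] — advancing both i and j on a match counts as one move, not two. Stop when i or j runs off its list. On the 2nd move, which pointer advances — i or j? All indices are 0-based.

[i=0,j=0] 9>1 → j++
[i=0,j=1] 9>2 → j++

j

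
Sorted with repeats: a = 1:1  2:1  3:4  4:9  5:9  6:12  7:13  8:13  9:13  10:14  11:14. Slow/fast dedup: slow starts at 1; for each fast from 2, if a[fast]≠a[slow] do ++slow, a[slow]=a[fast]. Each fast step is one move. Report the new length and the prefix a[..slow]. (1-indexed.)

length 6; prefix = [1, 4, 9, 12, 13, 14]

slow=1 fast=2: a[fast]=1=a[slow] dup, fast++
slow=1 fast=3: a[fast]=4≠a[slow]=1 write a[2]=4, slow++,fast++
slow=2 fast=4: a[fast]=9≠a[slow]=4 write a[3]=9, slow++,fast++
slow=3 fast=5: a[fast]=9=a[slow] dup, fast++
slow=3 fast=6: a[fast]=12≠a[slow]=9 write a[4]=12, slow++,fast++
slow=4 fast=7: a[fast]=13≠a[slow]=12 write a[5]=13, slow++,fast++
slow=5 fast=8: a[fast]=13=a[slow] dup, fast++
slow=5 fast=9: a[fast]=13=a[slow] dup, fast++
slow=5 fast=10: a[fast]=14≠a[slow]=13 write a[6]=14, slow++,fast++
slow=6 fast=11: a[fast]=14=a[slow] dup, fast++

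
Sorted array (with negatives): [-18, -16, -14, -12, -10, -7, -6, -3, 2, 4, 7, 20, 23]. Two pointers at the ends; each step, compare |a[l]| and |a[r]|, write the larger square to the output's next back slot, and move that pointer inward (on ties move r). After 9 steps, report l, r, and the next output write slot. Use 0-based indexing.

[0,12] |-18|<=|23| out[12]=529 → r--
[0,11] |-18|<=|20| out[11]=400 → r--
[0,10] |-18|>|7| out[10]=324 → l++
[1,10] |-16|>|7| out[9]=256 → l++
[2,10] |-14|>|7| out[8]=196 → l++
[3,10] |-12|>|7| out[7]=144 → l++
[4,10] |-10|>|7| out[6]=100 → l++
[5,10] |-7|<=|7| out[5]=49 → r--
[5,9] |-7|>|4| out[4]=49 → l++

l=6, r=9, next write slot=3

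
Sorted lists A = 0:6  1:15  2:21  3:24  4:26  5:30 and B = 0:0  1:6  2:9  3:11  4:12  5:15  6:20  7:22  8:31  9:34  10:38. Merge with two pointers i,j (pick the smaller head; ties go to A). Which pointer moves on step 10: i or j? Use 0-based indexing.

i

i=0 j=0: A[i]=6>B[j]=0 take 0, j++
i=0 j=1: A[i]=6<=B[j]=6 take 6, i++
i=1 j=1: A[i]=15>B[j]=6 take 6, j++
i=1 j=2: A[i]=15>B[j]=9 take 9, j++
i=1 j=3: A[i]=15>B[j]=11 take 11, j++
i=1 j=4: A[i]=15>B[j]=12 take 12, j++
i=1 j=5: A[i]=15<=B[j]=15 take 15, i++
i=2 j=5: A[i]=21>B[j]=15 take 15, j++
i=2 j=6: A[i]=21>B[j]=20 take 20, j++
i=2 j=7: A[i]=21<=B[j]=22 take 21, i++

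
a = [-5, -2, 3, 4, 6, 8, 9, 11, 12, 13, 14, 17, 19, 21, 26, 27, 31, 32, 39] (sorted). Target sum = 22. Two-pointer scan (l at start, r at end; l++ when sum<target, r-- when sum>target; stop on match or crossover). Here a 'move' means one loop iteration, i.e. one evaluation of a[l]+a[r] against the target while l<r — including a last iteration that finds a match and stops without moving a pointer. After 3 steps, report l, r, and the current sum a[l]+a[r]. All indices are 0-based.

l=0, r=15, sum=22

l=0 r=18: -5+39=34 >22, r--
l=0 r=17: -5+32=27 >22, r--
l=0 r=16: -5+31=26 >22, r--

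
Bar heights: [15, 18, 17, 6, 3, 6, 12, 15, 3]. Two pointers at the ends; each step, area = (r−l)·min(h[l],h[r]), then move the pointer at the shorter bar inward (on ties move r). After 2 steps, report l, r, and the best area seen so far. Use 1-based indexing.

l=1, r=7, best area=105

l=1 r=9: min(15,3)*8=24 best=24 *, r--
l=1 r=8: min(15,15)*7=105 best=105 *, r--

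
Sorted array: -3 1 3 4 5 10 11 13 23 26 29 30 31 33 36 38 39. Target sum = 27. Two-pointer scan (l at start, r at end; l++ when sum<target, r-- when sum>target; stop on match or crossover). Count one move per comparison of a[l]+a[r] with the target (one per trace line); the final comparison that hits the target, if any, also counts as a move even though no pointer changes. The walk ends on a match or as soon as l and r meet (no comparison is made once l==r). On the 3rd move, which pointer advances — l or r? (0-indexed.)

l=0 r=16: -3+39=36 >27, r--
l=0 r=15: -3+38=35 >27, r--
l=0 r=14: -3+36=33 >27, r--

r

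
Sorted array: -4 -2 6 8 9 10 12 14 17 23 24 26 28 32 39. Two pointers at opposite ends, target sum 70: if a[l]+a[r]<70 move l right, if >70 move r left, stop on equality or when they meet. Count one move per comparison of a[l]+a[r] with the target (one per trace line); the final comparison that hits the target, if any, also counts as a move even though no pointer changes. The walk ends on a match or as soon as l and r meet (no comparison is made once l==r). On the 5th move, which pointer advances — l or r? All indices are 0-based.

l=0 r=14: -4+39=35 <70, l++
l=1 r=14: -2+39=37 <70, l++
l=2 r=14: 6+39=45 <70, l++
l=3 r=14: 8+39=47 <70, l++
l=4 r=14: 9+39=48 <70, l++

l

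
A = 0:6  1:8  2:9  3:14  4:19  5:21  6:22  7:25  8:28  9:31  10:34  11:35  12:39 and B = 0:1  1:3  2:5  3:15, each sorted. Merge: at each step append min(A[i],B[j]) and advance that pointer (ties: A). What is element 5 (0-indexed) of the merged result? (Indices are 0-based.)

merged[5] = 9

i=0 j=0: A[i]=6>B[j]=1 take 1, j++
i=0 j=1: A[i]=6>B[j]=3 take 3, j++
i=0 j=2: A[i]=6>B[j]=5 take 5, j++
i=0 j=3: A[i]=6<=B[j]=15 take 6, i++
i=1 j=3: A[i]=8<=B[j]=15 take 8, i++
i=2 j=3: A[i]=9<=B[j]=15 take 9, i++
i=3 j=3: A[i]=14<=B[j]=15 take 14, i++
i=4 j=3: A[i]=19>B[j]=15 take 15, j++
i=4 j=4: B done, take A[i]=19, i++
i=5 j=4: B done, take A[i]=21, i++
i=6 j=4: B done, take A[i]=22, i++
i=7 j=4: B done, take A[i]=25, i++
i=8 j=4: B done, take A[i]=28, i++
i=9 j=4: B done, take A[i]=31, i++
i=10 j=4: B done, take A[i]=34, i++
i=11 j=4: B done, take A[i]=35, i++
i=12 j=4: B done, take A[i]=39, i++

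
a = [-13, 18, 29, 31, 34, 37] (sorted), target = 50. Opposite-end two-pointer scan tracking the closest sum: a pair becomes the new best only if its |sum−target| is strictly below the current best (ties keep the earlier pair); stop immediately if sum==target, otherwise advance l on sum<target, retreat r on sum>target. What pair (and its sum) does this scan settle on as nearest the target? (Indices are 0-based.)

[0,5] -13+37=24 d=26 * → l++
[1,5] 18+37=55 d=5 * → r--
[1,4] 18+34=52 d=2 * → r--
[1,3] 18+31=49 d=1 * → l++
[2,3] 29+31=60 d=10 → r--

pair (18, 31) with sum 49 (|Δ|=1)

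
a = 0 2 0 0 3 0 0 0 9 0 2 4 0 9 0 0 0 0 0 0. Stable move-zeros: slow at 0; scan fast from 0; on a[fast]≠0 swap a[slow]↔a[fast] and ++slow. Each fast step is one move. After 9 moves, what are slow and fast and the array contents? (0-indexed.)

slow=3, fast=9, a=[2, 3, 9, 0, 0, 0, 0, 0, 0, 0, 2, 4, 0, 9, 0, 0, 0, 0, 0, 0]

(s=0,f=0) a[fast]=0 → fast++
(s=0,f=1) a[fast]=2≠0 swap→a[0]=2 → slow++,fast++
(s=1,f=2) a[fast]=0 → fast++
(s=1,f=3) a[fast]=0 → fast++
(s=1,f=4) a[fast]=3≠0 swap→a[1]=3 → slow++,fast++
(s=2,f=5) a[fast]=0 → fast++
(s=2,f=6) a[fast]=0 → fast++
(s=2,f=7) a[fast]=0 → fast++
(s=2,f=8) a[fast]=9≠0 swap→a[2]=9 → slow++,fast++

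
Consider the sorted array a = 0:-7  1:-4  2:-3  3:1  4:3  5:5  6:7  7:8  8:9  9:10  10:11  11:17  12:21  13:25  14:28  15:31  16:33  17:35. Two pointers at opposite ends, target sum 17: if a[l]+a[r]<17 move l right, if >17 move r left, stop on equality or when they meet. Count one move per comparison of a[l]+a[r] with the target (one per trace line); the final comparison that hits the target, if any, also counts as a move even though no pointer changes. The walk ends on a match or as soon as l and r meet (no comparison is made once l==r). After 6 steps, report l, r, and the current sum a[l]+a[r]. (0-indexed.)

l=0 r=17: -7+35=28 >17, r--
l=0 r=16: -7+33=26 >17, r--
l=0 r=15: -7+31=24 >17, r--
l=0 r=14: -7+28=21 >17, r--
l=0 r=13: -7+25=18 >17, r--
l=0 r=12: -7+21=14 <17, l++

l=1, r=12, sum=17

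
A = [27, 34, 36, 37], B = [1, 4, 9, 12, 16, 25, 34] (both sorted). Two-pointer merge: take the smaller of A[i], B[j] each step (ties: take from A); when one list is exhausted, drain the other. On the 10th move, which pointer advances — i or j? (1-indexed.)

i=1 j=1: A[i]=27>B[j]=1 take 1, j++
i=1 j=2: A[i]=27>B[j]=4 take 4, j++
i=1 j=3: A[i]=27>B[j]=9 take 9, j++
i=1 j=4: A[i]=27>B[j]=12 take 12, j++
i=1 j=5: A[i]=27>B[j]=16 take 16, j++
i=1 j=6: A[i]=27>B[j]=25 take 25, j++
i=1 j=7: A[i]=27<=B[j]=34 take 27, i++
i=2 j=7: A[i]=34<=B[j]=34 take 34, i++
i=3 j=7: A[i]=36>B[j]=34 take 34, j++
i=3 j=8: B done, take A[i]=36, i++

i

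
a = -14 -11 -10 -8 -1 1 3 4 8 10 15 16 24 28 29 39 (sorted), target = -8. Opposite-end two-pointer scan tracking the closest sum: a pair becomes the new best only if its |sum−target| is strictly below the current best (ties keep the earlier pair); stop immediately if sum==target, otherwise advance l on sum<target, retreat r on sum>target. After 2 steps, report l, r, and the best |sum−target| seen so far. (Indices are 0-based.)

[0,15] -14+39=25 d=33 * → r--
[0,14] -14+29=15 d=23 * → r--

l=0, r=13, best |Δ|=23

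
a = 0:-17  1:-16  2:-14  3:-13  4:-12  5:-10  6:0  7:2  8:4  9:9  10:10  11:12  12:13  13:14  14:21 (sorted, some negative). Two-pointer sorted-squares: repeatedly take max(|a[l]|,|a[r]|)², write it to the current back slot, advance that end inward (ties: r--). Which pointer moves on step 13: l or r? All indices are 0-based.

r

l=0 r=14: |-17|<=|21| out[14]=441, r--
l=0 r=13: |-17|>|14| out[13]=289, l++
l=1 r=13: |-16|>|14| out[12]=256, l++
l=2 r=13: |-14|<=|14| out[11]=196, r--
l=2 r=12: |-14|>|13| out[10]=196, l++
l=3 r=12: |-13|<=|13| out[9]=169, r--
l=3 r=11: |-13|>|12| out[8]=169, l++
l=4 r=11: |-12|<=|12| out[7]=144, r--
l=4 r=10: |-12|>|10| out[6]=144, l++
l=5 r=10: |-10|<=|10| out[5]=100, r--
l=5 r=9: |-10|>|9| out[4]=100, l++
l=6 r=9: |0|<=|9| out[3]=81, r--
l=6 r=8: |0|<=|4| out[2]=16, r--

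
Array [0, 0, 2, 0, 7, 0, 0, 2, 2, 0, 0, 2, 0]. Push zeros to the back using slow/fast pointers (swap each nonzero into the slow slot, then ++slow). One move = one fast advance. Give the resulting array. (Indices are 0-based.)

slow=0 fast=0: a[fast]=0, fast++
slow=0 fast=1: a[fast]=0, fast++
slow=0 fast=2: a[fast]=2≠0 swap→a[0]=2, slow++,fast++
slow=1 fast=3: a[fast]=0, fast++
slow=1 fast=4: a[fast]=7≠0 swap→a[1]=7, slow++,fast++
slow=2 fast=5: a[fast]=0, fast++
slow=2 fast=6: a[fast]=0, fast++
slow=2 fast=7: a[fast]=2≠0 swap→a[2]=2, slow++,fast++
slow=3 fast=8: a[fast]=2≠0 swap→a[3]=2, slow++,fast++
slow=4 fast=9: a[fast]=0, fast++
slow=4 fast=10: a[fast]=0, fast++
slow=4 fast=11: a[fast]=2≠0 swap→a[4]=2, slow++,fast++
slow=5 fast=12: a[fast]=0, fast++

[2, 7, 2, 2, 2, 0, 0, 0, 0, 0, 0, 0, 0]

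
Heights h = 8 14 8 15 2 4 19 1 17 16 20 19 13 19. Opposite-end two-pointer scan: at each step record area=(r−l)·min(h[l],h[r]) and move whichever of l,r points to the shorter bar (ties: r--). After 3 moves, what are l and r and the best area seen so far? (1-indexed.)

[1,14] min(8,19)*13=104 best=104 * → l++
[2,14] min(14,19)*12=168 best=168 * → l++
[3,14] min(8,19)*11=88 best=168 → l++

l=4, r=14, best area=168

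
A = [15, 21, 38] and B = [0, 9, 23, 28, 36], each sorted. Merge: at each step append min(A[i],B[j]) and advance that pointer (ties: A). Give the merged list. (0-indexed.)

[i=0,j=0] A[i]=15>B[j]=0 take 0 → j++
[i=0,j=1] A[i]=15>B[j]=9 take 9 → j++
[i=0,j=2] A[i]=15<=B[j]=23 take 15 → i++
[i=1,j=2] A[i]=21<=B[j]=23 take 21 → i++
[i=2,j=2] A[i]=38>B[j]=23 take 23 → j++
[i=2,j=3] A[i]=38>B[j]=28 take 28 → j++
[i=2,j=4] A[i]=38>B[j]=36 take 36 → j++
[i=2,j=5] B done, take A[i]=38 → i++

[0, 9, 15, 21, 23, 28, 36, 38]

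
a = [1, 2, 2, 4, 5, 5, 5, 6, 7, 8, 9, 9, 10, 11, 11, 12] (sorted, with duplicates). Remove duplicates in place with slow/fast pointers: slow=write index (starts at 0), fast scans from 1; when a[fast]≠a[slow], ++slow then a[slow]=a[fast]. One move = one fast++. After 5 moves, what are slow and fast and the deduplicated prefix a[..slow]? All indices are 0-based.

(s=0,f=1) a[fast]=2≠a[slow]=1 write a[1]=2 → slow++,fast++
(s=1,f=2) a[fast]=2=a[slow] dup → fast++
(s=1,f=3) a[fast]=4≠a[slow]=2 write a[2]=4 → slow++,fast++
(s=2,f=4) a[fast]=5≠a[slow]=4 write a[3]=5 → slow++,fast++
(s=3,f=5) a[fast]=5=a[slow] dup → fast++

slow=3, fast=6, prefix=[1, 2, 4, 5]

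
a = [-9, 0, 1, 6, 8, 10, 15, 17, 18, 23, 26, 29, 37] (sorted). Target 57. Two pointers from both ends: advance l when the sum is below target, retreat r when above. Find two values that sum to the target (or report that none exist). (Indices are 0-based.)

[0,12] -9+37=28 <57 → l++
[1,12] 0+37=37 <57 → l++
[2,12] 1+37=38 <57 → l++
[3,12] 6+37=43 <57 → l++
[4,12] 8+37=45 <57 → l++
[5,12] 10+37=47 <57 → l++
[6,12] 15+37=52 <57 → l++
[7,12] 17+37=54 <57 → l++
[8,12] 18+37=55 <57 → l++
[9,12] 23+37=60 >57 → r--
[9,11] 23+29=52 <57 → l++
[10,11] 26+29=55 <57 → l++

no pair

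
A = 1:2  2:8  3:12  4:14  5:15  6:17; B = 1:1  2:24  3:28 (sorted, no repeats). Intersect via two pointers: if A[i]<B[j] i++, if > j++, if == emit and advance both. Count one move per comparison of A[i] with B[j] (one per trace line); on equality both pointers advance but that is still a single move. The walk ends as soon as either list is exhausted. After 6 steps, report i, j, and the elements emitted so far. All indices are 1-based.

i=6, j=2, emitted=[]

i=1 j=1: 2>1, j++
i=1 j=2: 2<24, i++
i=2 j=2: 8<24, i++
i=3 j=2: 12<24, i++
i=4 j=2: 14<24, i++
i=5 j=2: 15<24, i++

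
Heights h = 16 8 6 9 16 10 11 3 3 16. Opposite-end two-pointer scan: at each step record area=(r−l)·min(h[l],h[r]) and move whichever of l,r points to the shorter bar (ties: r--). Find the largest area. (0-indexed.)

max area = 144

l=0 r=9: min(16,16)*9=144 best=144 *, r--
l=0 r=8: min(16,3)*8=24 best=144, r--
l=0 r=7: min(16,3)*7=21 best=144, r--
l=0 r=6: min(16,11)*6=66 best=144, r--
l=0 r=5: min(16,10)*5=50 best=144, r--
l=0 r=4: min(16,16)*4=64 best=144, r--
l=0 r=3: min(16,9)*3=27 best=144, r--
l=0 r=2: min(16,6)*2=12 best=144, r--
l=0 r=1: min(16,8)*1=8 best=144, r--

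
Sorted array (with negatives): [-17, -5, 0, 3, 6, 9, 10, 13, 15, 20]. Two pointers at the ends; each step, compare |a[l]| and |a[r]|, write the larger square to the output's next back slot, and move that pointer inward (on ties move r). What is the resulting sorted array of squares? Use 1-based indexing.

[1,10] |-17|<=|20| out[10]=400 → r--
[1,9] |-17|>|15| out[9]=289 → l++
[2,9] |-5|<=|15| out[8]=225 → r--
[2,8] |-5|<=|13| out[7]=169 → r--
[2,7] |-5|<=|10| out[6]=100 → r--
[2,6] |-5|<=|9| out[5]=81 → r--
[2,5] |-5|<=|6| out[4]=36 → r--
[2,4] |-5|>|3| out[3]=25 → l++
[3,4] |0|<=|3| out[2]=9 → r--
[3,3] |0|<=|0| out[1]=0 → r--

[0, 9, 25, 36, 81, 100, 169, 225, 289, 400]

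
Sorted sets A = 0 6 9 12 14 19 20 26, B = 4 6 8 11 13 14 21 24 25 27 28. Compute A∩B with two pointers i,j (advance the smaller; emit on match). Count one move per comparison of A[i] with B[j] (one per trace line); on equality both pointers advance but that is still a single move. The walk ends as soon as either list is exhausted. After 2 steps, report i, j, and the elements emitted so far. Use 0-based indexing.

i=1, j=1, emitted=[]

i=0 j=0: 0<4, i++
i=1 j=0: 6>4, j++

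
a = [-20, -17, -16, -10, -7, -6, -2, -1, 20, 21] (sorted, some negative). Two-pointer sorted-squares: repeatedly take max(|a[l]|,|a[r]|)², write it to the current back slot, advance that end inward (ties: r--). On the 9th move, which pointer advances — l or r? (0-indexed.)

l

l=0 r=9: |-20|<=|21| out[9]=441, r--
l=0 r=8: |-20|<=|20| out[8]=400, r--
l=0 r=7: |-20|>|-1| out[7]=400, l++
l=1 r=7: |-17|>|-1| out[6]=289, l++
l=2 r=7: |-16|>|-1| out[5]=256, l++
l=3 r=7: |-10|>|-1| out[4]=100, l++
l=4 r=7: |-7|>|-1| out[3]=49, l++
l=5 r=7: |-6|>|-1| out[2]=36, l++
l=6 r=7: |-2|>|-1| out[1]=4, l++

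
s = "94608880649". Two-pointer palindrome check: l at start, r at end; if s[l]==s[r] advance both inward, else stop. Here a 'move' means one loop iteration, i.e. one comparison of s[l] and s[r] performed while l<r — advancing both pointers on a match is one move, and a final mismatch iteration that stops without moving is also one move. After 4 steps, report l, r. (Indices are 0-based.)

[0,10] '9'=='9' → l++,r--
[1,9] '4'=='4' → l++,r--
[2,8] '6'=='6' → l++,r--
[3,7] '0'=='0' → l++,r--

l=4, r=6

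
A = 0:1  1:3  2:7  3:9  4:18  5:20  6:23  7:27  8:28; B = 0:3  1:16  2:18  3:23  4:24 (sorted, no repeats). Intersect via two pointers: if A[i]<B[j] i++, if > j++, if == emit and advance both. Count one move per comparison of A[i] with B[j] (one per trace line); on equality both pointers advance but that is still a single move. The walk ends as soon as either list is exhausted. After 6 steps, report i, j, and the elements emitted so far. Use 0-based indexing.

i=5, j=3, emitted=[3, 18]

[i=0,j=0] 1<3 → i++
[i=1,j=0] 3==3 emit → i++,j++
[i=2,j=1] 7<16 → i++
[i=3,j=1] 9<16 → i++
[i=4,j=1] 18>16 → j++
[i=4,j=2] 18==18 emit → i++,j++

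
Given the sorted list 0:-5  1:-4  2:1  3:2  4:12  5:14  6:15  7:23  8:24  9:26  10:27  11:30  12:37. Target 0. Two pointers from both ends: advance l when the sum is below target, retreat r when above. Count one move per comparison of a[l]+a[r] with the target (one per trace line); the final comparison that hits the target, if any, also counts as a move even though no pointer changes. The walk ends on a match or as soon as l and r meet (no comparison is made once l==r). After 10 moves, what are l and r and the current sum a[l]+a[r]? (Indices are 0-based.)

l=1, r=3, sum=-2

[0,12] -5+37=32 >0 → r--
[0,11] -5+30=25 >0 → r--
[0,10] -5+27=22 >0 → r--
[0,9] -5+26=21 >0 → r--
[0,8] -5+24=19 >0 → r--
[0,7] -5+23=18 >0 → r--
[0,6] -5+15=10 >0 → r--
[0,5] -5+14=9 >0 → r--
[0,4] -5+12=7 >0 → r--
[0,3] -5+2=-3 <0 → l++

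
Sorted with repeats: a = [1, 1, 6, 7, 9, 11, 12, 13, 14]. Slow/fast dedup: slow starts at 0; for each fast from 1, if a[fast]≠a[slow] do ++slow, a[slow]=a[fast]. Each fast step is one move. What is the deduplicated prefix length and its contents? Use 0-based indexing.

length 8; prefix = [1, 6, 7, 9, 11, 12, 13, 14]

(s=0,f=1) a[fast]=1=a[slow] dup → fast++
(s=0,f=2) a[fast]=6≠a[slow]=1 write a[1]=6 → slow++,fast++
(s=1,f=3) a[fast]=7≠a[slow]=6 write a[2]=7 → slow++,fast++
(s=2,f=4) a[fast]=9≠a[slow]=7 write a[3]=9 → slow++,fast++
(s=3,f=5) a[fast]=11≠a[slow]=9 write a[4]=11 → slow++,fast++
(s=4,f=6) a[fast]=12≠a[slow]=11 write a[5]=12 → slow++,fast++
(s=5,f=7) a[fast]=13≠a[slow]=12 write a[6]=13 → slow++,fast++
(s=6,f=8) a[fast]=14≠a[slow]=13 write a[7]=14 → slow++,fast++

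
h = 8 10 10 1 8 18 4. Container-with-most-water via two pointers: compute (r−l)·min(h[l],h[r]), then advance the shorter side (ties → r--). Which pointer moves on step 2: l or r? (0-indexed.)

l=0 r=6: min(8,4)*6=24 best=24 *, r--
l=0 r=5: min(8,18)*5=40 best=40 *, l++

l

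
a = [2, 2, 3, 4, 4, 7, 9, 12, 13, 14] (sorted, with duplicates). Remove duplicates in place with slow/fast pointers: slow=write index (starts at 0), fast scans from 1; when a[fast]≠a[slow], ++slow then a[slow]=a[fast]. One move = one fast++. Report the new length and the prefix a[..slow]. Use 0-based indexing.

length 8; prefix = [2, 3, 4, 7, 9, 12, 13, 14]

(s=0,f=1) a[fast]=2=a[slow] dup → fast++
(s=0,f=2) a[fast]=3≠a[slow]=2 write a[1]=3 → slow++,fast++
(s=1,f=3) a[fast]=4≠a[slow]=3 write a[2]=4 → slow++,fast++
(s=2,f=4) a[fast]=4=a[slow] dup → fast++
(s=2,f=5) a[fast]=7≠a[slow]=4 write a[3]=7 → slow++,fast++
(s=3,f=6) a[fast]=9≠a[slow]=7 write a[4]=9 → slow++,fast++
(s=4,f=7) a[fast]=12≠a[slow]=9 write a[5]=12 → slow++,fast++
(s=5,f=8) a[fast]=13≠a[slow]=12 write a[6]=13 → slow++,fast++
(s=6,f=9) a[fast]=14≠a[slow]=13 write a[7]=14 → slow++,fast++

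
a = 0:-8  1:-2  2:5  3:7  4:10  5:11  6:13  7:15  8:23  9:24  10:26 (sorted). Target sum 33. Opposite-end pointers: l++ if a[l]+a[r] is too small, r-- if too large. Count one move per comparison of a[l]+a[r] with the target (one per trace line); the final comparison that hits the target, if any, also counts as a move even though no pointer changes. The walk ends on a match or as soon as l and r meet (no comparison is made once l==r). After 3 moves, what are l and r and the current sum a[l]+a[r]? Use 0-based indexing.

[0,10] -8+26=18 <33 → l++
[1,10] -2+26=24 <33 → l++
[2,10] 5+26=31 <33 → l++

l=3, r=10, sum=33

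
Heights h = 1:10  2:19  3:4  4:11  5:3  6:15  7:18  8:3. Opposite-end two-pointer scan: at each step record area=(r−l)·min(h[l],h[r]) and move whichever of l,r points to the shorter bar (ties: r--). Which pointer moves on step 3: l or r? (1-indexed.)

r

[1,8] min(10,3)*7=21 best=21 * → r--
[1,7] min(10,18)*6=60 best=60 * → l++
[2,7] min(19,18)*5=90 best=90 * → r--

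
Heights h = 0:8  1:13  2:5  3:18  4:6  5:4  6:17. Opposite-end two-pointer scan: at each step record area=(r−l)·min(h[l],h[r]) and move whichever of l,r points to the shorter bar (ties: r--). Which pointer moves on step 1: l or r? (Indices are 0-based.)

l

l=0 r=6: min(8,17)*6=48 best=48 *, l++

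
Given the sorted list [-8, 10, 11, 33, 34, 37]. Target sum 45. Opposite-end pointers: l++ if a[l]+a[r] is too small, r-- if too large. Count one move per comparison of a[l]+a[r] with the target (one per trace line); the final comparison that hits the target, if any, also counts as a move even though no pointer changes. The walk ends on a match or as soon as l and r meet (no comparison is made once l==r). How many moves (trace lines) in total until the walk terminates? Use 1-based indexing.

l=1 r=6: -8+37=29 <45, l++
l=2 r=6: 10+37=47 >45, r--
l=2 r=5: 10+34=44 <45, l++
l=3 r=5: 11+34=45, found

4 moves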